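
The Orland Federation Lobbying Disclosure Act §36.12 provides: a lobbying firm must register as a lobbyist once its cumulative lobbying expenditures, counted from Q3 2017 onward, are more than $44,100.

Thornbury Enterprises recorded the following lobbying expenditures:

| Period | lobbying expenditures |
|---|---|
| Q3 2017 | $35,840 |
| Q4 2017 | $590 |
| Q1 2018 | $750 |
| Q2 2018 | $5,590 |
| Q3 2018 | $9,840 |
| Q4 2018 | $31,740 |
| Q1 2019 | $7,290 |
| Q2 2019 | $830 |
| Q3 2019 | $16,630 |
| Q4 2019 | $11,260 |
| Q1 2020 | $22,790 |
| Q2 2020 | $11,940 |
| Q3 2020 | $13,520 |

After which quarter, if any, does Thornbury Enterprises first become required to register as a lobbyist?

Through Q3 2017: $35,840
Through Q4 2017: $36,430
Through Q1 2018: $37,180
Through Q2 2018: $42,770
Through Q3 2018: $52,610 ← exceeds threshold

Q3 2018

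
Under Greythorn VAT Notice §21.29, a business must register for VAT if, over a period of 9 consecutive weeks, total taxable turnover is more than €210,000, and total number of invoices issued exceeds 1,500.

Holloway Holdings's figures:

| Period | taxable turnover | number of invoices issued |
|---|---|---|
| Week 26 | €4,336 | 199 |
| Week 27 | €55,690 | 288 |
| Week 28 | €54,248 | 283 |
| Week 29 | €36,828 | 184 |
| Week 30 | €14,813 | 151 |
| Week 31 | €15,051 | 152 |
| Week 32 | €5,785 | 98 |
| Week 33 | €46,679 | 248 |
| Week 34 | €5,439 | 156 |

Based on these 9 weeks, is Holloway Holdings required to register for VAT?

Yes

Total taxable turnover: €4,336 + €55,690 + €54,248 + €36,828 + €14,813 + €15,051 + €5,785 + €46,679 + €5,439 = €238,869 (> €210,000).
Total number of invoices issued: 199 + 288 + 283 + 184 + 151 + 152 + 98 + 248 + 156 = 1,759 (> 1,500).
The test is 'and': both thresholds are exceeded.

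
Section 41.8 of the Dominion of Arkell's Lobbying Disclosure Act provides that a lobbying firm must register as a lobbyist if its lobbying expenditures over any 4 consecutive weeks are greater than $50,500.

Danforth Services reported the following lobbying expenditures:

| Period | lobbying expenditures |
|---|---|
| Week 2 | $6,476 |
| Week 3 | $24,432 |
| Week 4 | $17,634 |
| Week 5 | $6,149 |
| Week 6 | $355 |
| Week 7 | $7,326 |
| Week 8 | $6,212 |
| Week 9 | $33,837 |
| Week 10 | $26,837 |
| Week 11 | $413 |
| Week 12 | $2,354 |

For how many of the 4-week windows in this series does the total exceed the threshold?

Week 2–Week 5: $6,476 + $24,432 + $17,634 + $6,149 = $54,691 (over)
Week 3–Week 6: $24,432 + $17,634 + $6,149 + $355 = $48,570 (under)
Week 4–Week 7: $17,634 + $6,149 + $355 + $7,326 = $31,464 (under)
Week 5–Week 8: $6,149 + $355 + $7,326 + $6,212 = $20,042 (under)
Week 6–Week 9: $355 + $7,326 + $6,212 + $33,837 = $47,730 (under)
Week 7–Week 10: $7,326 + $6,212 + $33,837 + $26,837 = $74,212 (over)
Week 8–Week 11: $6,212 + $33,837 + $26,837 + $413 = $67,299 (over)
Week 9–Week 12: $33,837 + $26,837 + $413 + $2,354 = $63,441 (over)
4 windows exceed the threshold.

4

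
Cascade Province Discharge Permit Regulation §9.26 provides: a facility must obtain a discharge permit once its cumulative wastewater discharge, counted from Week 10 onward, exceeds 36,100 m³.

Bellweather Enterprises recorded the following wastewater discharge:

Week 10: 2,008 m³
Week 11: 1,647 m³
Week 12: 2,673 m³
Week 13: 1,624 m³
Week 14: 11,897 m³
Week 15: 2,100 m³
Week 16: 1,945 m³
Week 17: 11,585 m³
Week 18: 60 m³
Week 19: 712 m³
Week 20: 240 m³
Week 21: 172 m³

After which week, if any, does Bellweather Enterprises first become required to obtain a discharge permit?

Through Week 10: 2,008 m³
Through Week 11: 3,655 m³
Through Week 12: 6,328 m³
Through Week 13: 7,952 m³
Through Week 14: 19,849 m³
Through Week 15: 21,949 m³
Through Week 16: 23,894 m³
Through Week 17: 35,479 m³
Through Week 18: 35,539 m³
Through Week 19: 36,251 m³ ← exceeds threshold

Week 19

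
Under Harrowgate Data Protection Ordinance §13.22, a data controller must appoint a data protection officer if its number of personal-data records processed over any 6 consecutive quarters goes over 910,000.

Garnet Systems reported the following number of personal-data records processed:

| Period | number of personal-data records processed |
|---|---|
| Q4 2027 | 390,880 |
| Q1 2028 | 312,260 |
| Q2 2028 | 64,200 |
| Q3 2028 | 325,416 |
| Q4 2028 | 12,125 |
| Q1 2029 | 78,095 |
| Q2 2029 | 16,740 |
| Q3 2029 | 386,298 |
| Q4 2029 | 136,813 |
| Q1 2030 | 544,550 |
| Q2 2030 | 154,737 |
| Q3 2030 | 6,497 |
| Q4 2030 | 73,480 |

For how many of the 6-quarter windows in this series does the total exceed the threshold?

Q4 2027–Q1 2029: 390,880 + 312,260 + 64,200 + 325,416 + 12,125 + 78,095 = 1,182,976 (over)
Q1 2028–Q2 2029: 312,260 + 64,200 + 325,416 + 12,125 + 78,095 + 16,740 = 808,836 (under)
Q2 2028–Q3 2029: 64,200 + 325,416 + 12,125 + 78,095 + 16,740 + 386,298 = 882,874 (under)
Q3 2028–Q4 2029: 325,416 + 12,125 + 78,095 + 16,740 + 386,298 + 136,813 = 955,487 (over)
Q4 2028–Q1 2030: 12,125 + 78,095 + 16,740 + 386,298 + 136,813 + 544,550 = 1,174,621 (over)
Q1 2029–Q2 2030: 78,095 + 16,740 + 386,298 + 136,813 + 544,550 + 154,737 = 1,317,233 (over)
Q2 2029–Q3 2030: 16,740 + 386,298 + 136,813 + 544,550 + 154,737 + 6,497 = 1,245,635 (over)
Q3 2029–Q4 2030: 386,298 + 136,813 + 544,550 + 154,737 + 6,497 + 73,480 = 1,302,375 (over)
6 windows exceed the threshold.

6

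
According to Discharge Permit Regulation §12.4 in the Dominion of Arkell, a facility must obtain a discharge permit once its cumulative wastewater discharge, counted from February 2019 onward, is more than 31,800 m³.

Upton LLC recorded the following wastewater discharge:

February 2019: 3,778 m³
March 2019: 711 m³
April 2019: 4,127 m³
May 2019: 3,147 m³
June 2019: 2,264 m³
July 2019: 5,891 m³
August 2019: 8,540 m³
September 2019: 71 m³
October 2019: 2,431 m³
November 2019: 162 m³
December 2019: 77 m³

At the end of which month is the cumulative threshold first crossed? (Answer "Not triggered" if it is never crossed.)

Through February 2019: 3,778 m³
Through March 2019: 4,489 m³
Through April 2019: 8,616 m³
Through May 2019: 11,763 m³
Through June 2019: 14,027 m³
Through July 2019: 19,918 m³
Through August 2019: 28,458 m³
Through September 2019: 28,529 m³
Through October 2019: 30,960 m³
Through November 2019: 31,122 m³
Through December 2019: 31,199 m³
Final cumulative total 31,199 m³ ≤ 31,800 m³; the threshold is never exceeded.

Not triggered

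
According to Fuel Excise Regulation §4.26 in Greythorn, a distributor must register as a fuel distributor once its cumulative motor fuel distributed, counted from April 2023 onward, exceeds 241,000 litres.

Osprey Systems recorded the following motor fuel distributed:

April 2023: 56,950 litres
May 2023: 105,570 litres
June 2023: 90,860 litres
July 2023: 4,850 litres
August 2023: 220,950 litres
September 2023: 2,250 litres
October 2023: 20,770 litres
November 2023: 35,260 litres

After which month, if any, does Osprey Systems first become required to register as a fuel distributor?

Through April 2023: 56,950 litres
Through May 2023: 162,520 litres
Through June 2023: 253,380 litres ← exceeds threshold

June 2023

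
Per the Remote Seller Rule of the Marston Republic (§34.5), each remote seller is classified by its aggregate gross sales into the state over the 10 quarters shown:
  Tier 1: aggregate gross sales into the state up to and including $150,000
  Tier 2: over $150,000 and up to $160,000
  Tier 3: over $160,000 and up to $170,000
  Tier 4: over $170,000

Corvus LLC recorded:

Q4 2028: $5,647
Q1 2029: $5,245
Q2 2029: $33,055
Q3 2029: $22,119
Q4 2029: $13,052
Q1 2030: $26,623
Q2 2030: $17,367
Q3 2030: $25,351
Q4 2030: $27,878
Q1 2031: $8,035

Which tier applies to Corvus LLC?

Tier 4

Aggregate gross sales into the state: $5,647 + $5,245 + $33,055 + $22,119 + $13,052 + $26,623 + $17,367 + $25,351 + $27,878 + $8,035 = $184,372.
$184,372 > $170,000, so Tier 4 applies.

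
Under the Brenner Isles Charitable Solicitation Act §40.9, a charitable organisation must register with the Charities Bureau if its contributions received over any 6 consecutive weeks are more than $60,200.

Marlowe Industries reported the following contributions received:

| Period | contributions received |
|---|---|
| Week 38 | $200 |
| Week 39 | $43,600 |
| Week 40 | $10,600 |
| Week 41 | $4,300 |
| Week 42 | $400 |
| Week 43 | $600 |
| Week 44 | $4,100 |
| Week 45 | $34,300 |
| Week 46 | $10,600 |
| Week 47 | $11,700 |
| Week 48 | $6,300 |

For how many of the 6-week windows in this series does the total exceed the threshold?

3

Week 38–Week 43: $200 + $43,600 + $10,600 + $4,300 + $400 + $600 = $59,700 (under)
Week 39–Week 44: $43,600 + $10,600 + $4,300 + $400 + $600 + $4,100 = $63,600 (over)
Week 40–Week 45: $10,600 + $4,300 + $400 + $600 + $4,100 + $34,300 = $54,300 (under)
Week 41–Week 46: $4,300 + $400 + $600 + $4,100 + $34,300 + $10,600 = $54,300 (under)
Week 42–Week 47: $400 + $600 + $4,100 + $34,300 + $10,600 + $11,700 = $61,700 (over)
Week 43–Week 48: $600 + $4,100 + $34,300 + $10,600 + $11,700 + $6,300 = $67,600 (over)
3 windows exceed the threshold.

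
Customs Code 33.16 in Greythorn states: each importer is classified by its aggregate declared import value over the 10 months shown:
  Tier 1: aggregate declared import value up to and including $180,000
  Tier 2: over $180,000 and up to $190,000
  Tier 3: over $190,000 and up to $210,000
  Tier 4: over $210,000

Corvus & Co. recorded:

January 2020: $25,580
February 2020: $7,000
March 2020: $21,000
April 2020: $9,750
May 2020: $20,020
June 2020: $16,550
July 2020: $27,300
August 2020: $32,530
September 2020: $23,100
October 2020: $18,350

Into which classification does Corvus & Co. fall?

Aggregate declared import value: $25,580 + $7,000 + $21,000 + $9,750 + $20,020 + $16,550 + $27,300 + $32,530 + $23,100 + $18,350 = $201,180.
$190,000 < $201,180 ≤ $210,000, so Tier 3 applies.

Tier 3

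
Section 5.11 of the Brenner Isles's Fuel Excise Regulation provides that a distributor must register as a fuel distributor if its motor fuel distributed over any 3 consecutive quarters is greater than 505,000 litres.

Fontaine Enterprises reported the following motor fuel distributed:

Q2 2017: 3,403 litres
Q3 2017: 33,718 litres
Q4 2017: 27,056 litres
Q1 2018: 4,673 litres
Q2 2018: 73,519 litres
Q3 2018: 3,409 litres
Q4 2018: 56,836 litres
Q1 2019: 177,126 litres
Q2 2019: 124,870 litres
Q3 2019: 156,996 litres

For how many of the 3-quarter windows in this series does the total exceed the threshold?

0

Q2 2017–Q4 2017: 3,403 litres + 33,718 litres + 27,056 litres = 64,177 litres (under)
Q3 2017–Q1 2018: 33,718 litres + 27,056 litres + 4,673 litres = 65,447 litres (under)
Q4 2017–Q2 2018: 27,056 litres + 4,673 litres + 73,519 litres = 105,248 litres (under)
Q1 2018–Q3 2018: 4,673 litres + 73,519 litres + 3,409 litres = 81,601 litres (under)
Q2 2018–Q4 2018: 73,519 litres + 3,409 litres + 56,836 litres = 133,764 litres (under)
Q3 2018–Q1 2019: 3,409 litres + 56,836 litres + 177,126 litres = 237,371 litres (under)
Q4 2018–Q2 2019: 56,836 litres + 177,126 litres + 124,870 litres = 358,832 litres (under)
Q1 2019–Q3 2019: 177,126 litres + 124,870 litres + 156,996 litres = 458,992 litres (under)
0 windows exceed the threshold.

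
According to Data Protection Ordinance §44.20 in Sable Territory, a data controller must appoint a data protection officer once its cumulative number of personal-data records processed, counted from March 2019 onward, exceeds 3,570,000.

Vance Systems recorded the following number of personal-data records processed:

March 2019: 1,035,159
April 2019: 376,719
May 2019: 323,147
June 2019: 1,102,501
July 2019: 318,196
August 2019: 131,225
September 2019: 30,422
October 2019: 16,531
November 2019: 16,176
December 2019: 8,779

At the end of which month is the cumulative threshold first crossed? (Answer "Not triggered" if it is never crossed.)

Through March 2019: 1,035,159
Through April 2019: 1,411,878
Through May 2019: 1,735,025
Through June 2019: 2,837,526
Through July 2019: 3,155,722
Through August 2019: 3,286,947
Through September 2019: 3,317,369
Through October 2019: 3,333,900
Through November 2019: 3,350,076
Through December 2019: 3,358,855
Final cumulative total 3,358,855 ≤ 3,570,000; the threshold is never exceeded.

Not triggered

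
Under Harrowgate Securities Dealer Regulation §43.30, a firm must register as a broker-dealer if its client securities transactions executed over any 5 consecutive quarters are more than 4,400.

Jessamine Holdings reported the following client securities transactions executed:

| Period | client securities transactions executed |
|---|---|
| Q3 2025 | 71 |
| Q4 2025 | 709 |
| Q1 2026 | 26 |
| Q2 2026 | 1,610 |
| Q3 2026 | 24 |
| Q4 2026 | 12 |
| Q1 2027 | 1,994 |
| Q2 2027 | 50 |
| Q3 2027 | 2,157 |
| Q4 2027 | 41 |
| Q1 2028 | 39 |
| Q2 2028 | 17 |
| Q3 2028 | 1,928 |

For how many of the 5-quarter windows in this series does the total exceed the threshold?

Q3 2025–Q3 2026: 71 + 709 + 26 + 1,610 + 24 = 2,440 (under)
Q4 2025–Q4 2026: 709 + 26 + 1,610 + 24 + 12 = 2,381 (under)
Q1 2026–Q1 2027: 26 + 1,610 + 24 + 12 + 1,994 = 3,666 (under)
Q2 2026–Q2 2027: 1,610 + 24 + 12 + 1,994 + 50 = 3,690 (under)
Q3 2026–Q3 2027: 24 + 12 + 1,994 + 50 + 2,157 = 4,237 (under)
Q4 2026–Q4 2027: 12 + 1,994 + 50 + 2,157 + 41 = 4,254 (under)
Q1 2027–Q1 2028: 1,994 + 50 + 2,157 + 41 + 39 = 4,281 (under)
Q2 2027–Q2 2028: 50 + 2,157 + 41 + 39 + 17 = 2,304 (under)
Q3 2027–Q3 2028: 2,157 + 41 + 39 + 17 + 1,928 = 4,182 (under)
0 windows exceed the threshold.

0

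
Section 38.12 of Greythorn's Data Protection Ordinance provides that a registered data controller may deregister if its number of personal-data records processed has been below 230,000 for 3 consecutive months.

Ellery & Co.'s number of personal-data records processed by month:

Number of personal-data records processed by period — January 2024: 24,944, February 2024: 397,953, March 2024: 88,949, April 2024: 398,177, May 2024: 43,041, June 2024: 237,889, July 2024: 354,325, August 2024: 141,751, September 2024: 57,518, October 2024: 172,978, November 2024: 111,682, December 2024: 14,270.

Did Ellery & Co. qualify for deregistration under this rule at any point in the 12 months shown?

Months below 230,000: January 2024, March 2024, May 2024, August 2024, September 2024, October 2024, November 2024, December 2024.
Longest run of consecutive months below the threshold: 5.
5 ≥ 3, so Ellery & Co. became eligible.

Yes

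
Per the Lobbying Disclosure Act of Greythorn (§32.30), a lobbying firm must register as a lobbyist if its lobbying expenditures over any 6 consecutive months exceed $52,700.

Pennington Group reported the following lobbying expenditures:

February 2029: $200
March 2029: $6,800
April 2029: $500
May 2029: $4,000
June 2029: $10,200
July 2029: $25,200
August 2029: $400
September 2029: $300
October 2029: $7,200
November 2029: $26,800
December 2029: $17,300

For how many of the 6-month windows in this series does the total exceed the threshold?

February 2029–July 2029: $200 + $6,800 + $500 + $4,000 + $10,200 + $25,200 = $46,900 (under)
March 2029–August 2029: $6,800 + $500 + $4,000 + $10,200 + $25,200 + $400 = $47,100 (under)
April 2029–September 2029: $500 + $4,000 + $10,200 + $25,200 + $400 + $300 = $40,600 (under)
May 2029–October 2029: $4,000 + $10,200 + $25,200 + $400 + $300 + $7,200 = $47,300 (under)
June 2029–November 2029: $10,200 + $25,200 + $400 + $300 + $7,200 + $26,800 = $70,100 (over)
July 2029–December 2029: $25,200 + $400 + $300 + $7,200 + $26,800 + $17,300 = $77,200 (over)
2 windows exceed the threshold.

2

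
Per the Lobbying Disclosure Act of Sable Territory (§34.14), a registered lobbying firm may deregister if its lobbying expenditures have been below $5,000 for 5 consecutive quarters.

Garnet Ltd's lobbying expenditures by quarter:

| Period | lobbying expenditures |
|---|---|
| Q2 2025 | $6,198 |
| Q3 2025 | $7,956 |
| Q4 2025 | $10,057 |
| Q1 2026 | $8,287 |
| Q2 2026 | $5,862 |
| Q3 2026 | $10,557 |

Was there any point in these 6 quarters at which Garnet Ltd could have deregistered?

No quarter is below $5,000.
Longest run of consecutive quarters below the threshold: 0.
0 < 5, so Garnet Ltd never became eligible.

No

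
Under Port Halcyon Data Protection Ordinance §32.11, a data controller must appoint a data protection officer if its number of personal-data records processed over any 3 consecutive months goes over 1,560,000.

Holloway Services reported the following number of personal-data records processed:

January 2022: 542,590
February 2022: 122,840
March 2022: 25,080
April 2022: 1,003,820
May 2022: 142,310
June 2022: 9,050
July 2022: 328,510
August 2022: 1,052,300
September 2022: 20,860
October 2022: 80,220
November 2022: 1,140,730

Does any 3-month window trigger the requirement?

January 2022–March 2022: 542,590 + 122,840 + 25,080 = 690,510 (under)
February 2022–April 2022: 122,840 + 25,080 + 1,003,820 = 1,151,740 (under)
March 2022–May 2022: 25,080 + 1,003,820 + 142,310 = 1,171,210 (under)
April 2022–June 2022: 1,003,820 + 142,310 + 9,050 = 1,155,180 (under)
May 2022–July 2022: 142,310 + 9,050 + 328,510 = 479,870 (under)
June 2022–August 2022: 9,050 + 328,510 + 1,052,300 = 1,389,860 (under)
July 2022–September 2022: 328,510 + 1,052,300 + 20,860 = 1,401,670 (under)
August 2022–October 2022: 1,052,300 + 20,860 + 80,220 = 1,153,380 (under)
September 2022–November 2022: 20,860 + 80,220 + 1,140,730 = 1,241,810 (under)
No window exceeds 1,560,000.

No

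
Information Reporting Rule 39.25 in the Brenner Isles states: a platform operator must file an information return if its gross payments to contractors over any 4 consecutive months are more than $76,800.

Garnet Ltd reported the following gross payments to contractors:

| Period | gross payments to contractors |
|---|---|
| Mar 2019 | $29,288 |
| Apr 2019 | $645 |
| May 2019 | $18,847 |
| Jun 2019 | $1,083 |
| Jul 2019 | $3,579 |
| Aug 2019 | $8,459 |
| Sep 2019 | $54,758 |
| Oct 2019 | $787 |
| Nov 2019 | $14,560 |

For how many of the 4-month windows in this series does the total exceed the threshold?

1

Mar 2019–Jun 2019: $29,288 + $645 + $18,847 + $1,083 = $49,863 (under)
Apr 2019–Jul 2019: $645 + $18,847 + $1,083 + $3,579 = $24,154 (under)
May 2019–Aug 2019: $18,847 + $1,083 + $3,579 + $8,459 = $31,968 (under)
Jun 2019–Sep 2019: $1,083 + $3,579 + $8,459 + $54,758 = $67,879 (under)
Jul 2019–Oct 2019: $3,579 + $8,459 + $54,758 + $787 = $67,583 (under)
Aug 2019–Nov 2019: $8,459 + $54,758 + $787 + $14,560 = $78,564 (over)
1 window exceeds the threshold.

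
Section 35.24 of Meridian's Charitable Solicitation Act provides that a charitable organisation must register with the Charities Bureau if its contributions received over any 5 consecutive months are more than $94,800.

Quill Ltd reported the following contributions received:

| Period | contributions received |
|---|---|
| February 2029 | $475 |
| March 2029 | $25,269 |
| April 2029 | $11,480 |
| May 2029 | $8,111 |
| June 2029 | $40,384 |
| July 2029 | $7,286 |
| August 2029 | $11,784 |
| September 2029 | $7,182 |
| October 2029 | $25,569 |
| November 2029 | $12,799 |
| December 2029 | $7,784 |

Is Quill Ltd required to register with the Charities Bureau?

No

February 2029–June 2029: $475 + $25,269 + $11,480 + $8,111 + $40,384 = $85,719 (under)
March 2029–July 2029: $25,269 + $11,480 + $8,111 + $40,384 + $7,286 = $92,530 (under)
April 2029–August 2029: $11,480 + $8,111 + $40,384 + $7,286 + $11,784 = $79,045 (under)
May 2029–September 2029: $8,111 + $40,384 + $7,286 + $11,784 + $7,182 = $74,747 (under)
June 2029–October 2029: $40,384 + $7,286 + $11,784 + $7,182 + $25,569 = $92,205 (under)
July 2029–November 2029: $7,286 + $11,784 + $7,182 + $25,569 + $12,799 = $64,620 (under)
August 2029–December 2029: $11,784 + $7,182 + $25,569 + $12,799 + $7,784 = $65,118 (under)
No window exceeds $94,800.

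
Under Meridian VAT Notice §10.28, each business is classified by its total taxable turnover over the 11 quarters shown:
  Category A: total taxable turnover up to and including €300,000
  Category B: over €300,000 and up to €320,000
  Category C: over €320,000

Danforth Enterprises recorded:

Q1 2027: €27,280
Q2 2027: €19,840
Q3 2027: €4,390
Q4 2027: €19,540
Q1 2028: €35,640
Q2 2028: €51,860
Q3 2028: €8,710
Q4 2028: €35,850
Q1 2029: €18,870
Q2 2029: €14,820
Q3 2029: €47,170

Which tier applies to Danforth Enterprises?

Category A

Total taxable turnover: €27,280 + €19,840 + €4,390 + €19,540 + €35,640 + €51,860 + €8,710 + €35,850 + €18,870 + €14,820 + €47,170 = €283,970.
€283,970 ≤ €300,000, so Category A applies.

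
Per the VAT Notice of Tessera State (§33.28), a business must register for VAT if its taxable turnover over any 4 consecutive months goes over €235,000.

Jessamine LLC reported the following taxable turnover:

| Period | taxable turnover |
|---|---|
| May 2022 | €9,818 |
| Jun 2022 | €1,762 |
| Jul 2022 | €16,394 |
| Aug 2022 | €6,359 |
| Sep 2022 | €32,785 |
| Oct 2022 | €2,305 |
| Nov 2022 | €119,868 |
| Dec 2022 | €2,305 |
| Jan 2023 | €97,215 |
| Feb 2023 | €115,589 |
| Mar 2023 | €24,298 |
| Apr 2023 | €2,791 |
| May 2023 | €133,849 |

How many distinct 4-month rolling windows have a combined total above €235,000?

May 2022–Aug 2022: €9,818 + €1,762 + €16,394 + €6,359 = €34,333 (under)
Jun 2022–Sep 2022: €1,762 + €16,394 + €6,359 + €32,785 = €57,300 (under)
Jul 2022–Oct 2022: €16,394 + €6,359 + €32,785 + €2,305 = €57,843 (under)
Aug 2022–Nov 2022: €6,359 + €32,785 + €2,305 + €119,868 = €161,317 (under)
Sep 2022–Dec 2022: €32,785 + €2,305 + €119,868 + €2,305 = €157,263 (under)
Oct 2022–Jan 2023: €2,305 + €119,868 + €2,305 + €97,215 = €221,693 (under)
Nov 2022–Feb 2023: €119,868 + €2,305 + €97,215 + €115,589 = €334,977 (over)
Dec 2022–Mar 2023: €2,305 + €97,215 + €115,589 + €24,298 = €239,407 (over)
Jan 2023–Apr 2023: €97,215 + €115,589 + €24,298 + €2,791 = €239,893 (over)
Feb 2023–May 2023: €115,589 + €24,298 + €2,791 + €133,849 = €276,527 (over)
4 windows exceed the threshold.

4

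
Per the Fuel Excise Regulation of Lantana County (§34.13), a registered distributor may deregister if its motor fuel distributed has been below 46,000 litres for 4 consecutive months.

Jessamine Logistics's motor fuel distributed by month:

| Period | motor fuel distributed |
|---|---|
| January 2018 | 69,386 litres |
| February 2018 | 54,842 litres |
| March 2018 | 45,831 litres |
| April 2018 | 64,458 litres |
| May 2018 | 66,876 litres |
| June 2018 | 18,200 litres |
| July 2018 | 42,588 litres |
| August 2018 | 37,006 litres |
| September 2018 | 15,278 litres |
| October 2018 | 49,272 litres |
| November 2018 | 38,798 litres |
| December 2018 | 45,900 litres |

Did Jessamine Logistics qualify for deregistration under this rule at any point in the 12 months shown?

Yes

Months below 46,000 litres: March 2018, June 2018, July 2018, August 2018, September 2018, November 2018, December 2018.
Longest run of consecutive months below the threshold: 4.
4 ≥ 4, so Jessamine Logistics became eligible.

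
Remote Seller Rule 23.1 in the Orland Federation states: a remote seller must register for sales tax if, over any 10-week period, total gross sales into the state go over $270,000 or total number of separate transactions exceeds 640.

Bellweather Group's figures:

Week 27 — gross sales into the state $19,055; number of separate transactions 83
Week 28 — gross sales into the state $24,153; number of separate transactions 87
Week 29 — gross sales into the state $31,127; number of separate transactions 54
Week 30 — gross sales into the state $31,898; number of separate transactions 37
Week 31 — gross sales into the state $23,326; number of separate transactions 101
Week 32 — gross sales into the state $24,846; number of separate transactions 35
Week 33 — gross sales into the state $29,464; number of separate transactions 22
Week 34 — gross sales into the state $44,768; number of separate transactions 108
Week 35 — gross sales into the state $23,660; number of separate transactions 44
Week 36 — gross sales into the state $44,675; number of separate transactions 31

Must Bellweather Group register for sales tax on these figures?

Total gross sales into the state: $19,055 + $24,153 + $31,127 + $31,898 + $23,326 + $24,846 + $29,464 + $44,768 + $23,660 + $44,675 = $296,972 (> $270,000).
Total number of separate transactions: 83 + 87 + 54 + 37 + 101 + 35 + 22 + 108 + 44 + 31 = 602 (≤ 640).
The test is 'or': at least one threshold is exceeded.

Yes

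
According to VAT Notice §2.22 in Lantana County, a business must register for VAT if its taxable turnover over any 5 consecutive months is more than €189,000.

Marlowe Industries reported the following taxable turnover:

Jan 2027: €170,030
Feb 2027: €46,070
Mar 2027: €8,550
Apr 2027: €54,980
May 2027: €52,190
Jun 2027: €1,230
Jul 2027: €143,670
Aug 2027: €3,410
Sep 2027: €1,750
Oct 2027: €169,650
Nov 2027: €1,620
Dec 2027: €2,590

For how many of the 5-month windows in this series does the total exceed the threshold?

6

Jan 2027–May 2027: €170,030 + €46,070 + €8,550 + €54,980 + €52,190 = €331,820 (over)
Feb 2027–Jun 2027: €46,070 + €8,550 + €54,980 + €52,190 + €1,230 = €163,020 (under)
Mar 2027–Jul 2027: €8,550 + €54,980 + €52,190 + €1,230 + €143,670 = €260,620 (over)
Apr 2027–Aug 2027: €54,980 + €52,190 + €1,230 + €143,670 + €3,410 = €255,480 (over)
May 2027–Sep 2027: €52,190 + €1,230 + €143,670 + €3,410 + €1,750 = €202,250 (over)
Jun 2027–Oct 2027: €1,230 + €143,670 + €3,410 + €1,750 + €169,650 = €319,710 (over)
Jul 2027–Nov 2027: €143,670 + €3,410 + €1,750 + €169,650 + €1,620 = €320,100 (over)
Aug 2027–Dec 2027: €3,410 + €1,750 + €169,650 + €1,620 + €2,590 = €179,020 (under)
6 windows exceed the threshold.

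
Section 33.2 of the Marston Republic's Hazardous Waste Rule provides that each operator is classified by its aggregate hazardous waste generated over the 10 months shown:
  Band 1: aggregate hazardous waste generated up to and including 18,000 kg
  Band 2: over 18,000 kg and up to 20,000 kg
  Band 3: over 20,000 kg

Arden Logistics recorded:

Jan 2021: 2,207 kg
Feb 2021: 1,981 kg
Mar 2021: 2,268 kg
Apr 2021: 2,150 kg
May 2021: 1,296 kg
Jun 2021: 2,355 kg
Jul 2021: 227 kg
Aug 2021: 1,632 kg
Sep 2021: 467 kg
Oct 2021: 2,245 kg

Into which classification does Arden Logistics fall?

Band 1

Aggregate hazardous waste generated: 2,207 kg + 1,981 kg + 2,268 kg + 2,150 kg + 1,296 kg + 2,355 kg + 227 kg + 1,632 kg + 467 kg + 2,245 kg = 16,828 kg.
16,828 kg ≤ 18,000 kg, so Band 1 applies.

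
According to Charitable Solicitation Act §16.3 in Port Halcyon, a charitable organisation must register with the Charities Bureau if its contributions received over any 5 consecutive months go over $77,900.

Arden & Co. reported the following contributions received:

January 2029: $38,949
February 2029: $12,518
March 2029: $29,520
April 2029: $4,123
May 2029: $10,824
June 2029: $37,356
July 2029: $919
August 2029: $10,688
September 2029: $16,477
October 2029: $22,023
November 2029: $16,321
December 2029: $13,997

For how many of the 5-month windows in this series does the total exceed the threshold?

January 2029–May 2029: $38,949 + $12,518 + $29,520 + $4,123 + $10,824 = $95,934 (over)
February 2029–June 2029: $12,518 + $29,520 + $4,123 + $10,824 + $37,356 = $94,341 (over)
March 2029–July 2029: $29,520 + $4,123 + $10,824 + $37,356 + $919 = $82,742 (over)
April 2029–August 2029: $4,123 + $10,824 + $37,356 + $919 + $10,688 = $63,910 (under)
May 2029–September 2029: $10,824 + $37,356 + $919 + $10,688 + $16,477 = $76,264 (under)
June 2029–October 2029: $37,356 + $919 + $10,688 + $16,477 + $22,023 = $87,463 (over)
July 2029–November 2029: $919 + $10,688 + $16,477 + $22,023 + $16,321 = $66,428 (under)
August 2029–December 2029: $10,688 + $16,477 + $22,023 + $16,321 + $13,997 = $79,506 (over)
5 windows exceed the threshold.

5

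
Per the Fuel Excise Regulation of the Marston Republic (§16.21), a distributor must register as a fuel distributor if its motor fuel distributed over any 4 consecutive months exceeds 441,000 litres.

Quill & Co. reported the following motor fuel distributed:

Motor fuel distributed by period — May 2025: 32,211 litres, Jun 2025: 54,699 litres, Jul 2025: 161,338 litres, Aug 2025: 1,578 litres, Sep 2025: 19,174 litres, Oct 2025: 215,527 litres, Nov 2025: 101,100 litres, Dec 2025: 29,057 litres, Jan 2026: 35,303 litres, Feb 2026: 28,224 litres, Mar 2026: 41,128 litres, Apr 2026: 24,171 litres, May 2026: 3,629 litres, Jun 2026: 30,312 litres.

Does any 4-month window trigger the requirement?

No

May 2025–Aug 2025: 32,211 litres + 54,699 litres + 161,338 litres + 1,578 litres = 249,826 litres (under)
Jun 2025–Sep 2025: 54,699 litres + 161,338 litres + 1,578 litres + 19,174 litres = 236,789 litres (under)
Jul 2025–Oct 2025: 161,338 litres + 1,578 litres + 19,174 litres + 215,527 litres = 397,617 litres (under)
Aug 2025–Nov 2025: 1,578 litres + 19,174 litres + 215,527 litres + 101,100 litres = 337,379 litres (under)
Sep 2025–Dec 2025: 19,174 litres + 215,527 litres + 101,100 litres + 29,057 litres = 364,858 litres (under)
Oct 2025–Jan 2026: 215,527 litres + 101,100 litres + 29,057 litres + 35,303 litres = 380,987 litres (under)
Nov 2025–Feb 2026: 101,100 litres + 29,057 litres + 35,303 litres + 28,224 litres = 193,684 litres (under)
Dec 2025–Mar 2026: 29,057 litres + 35,303 litres + 28,224 litres + 41,128 litres = 133,712 litres (under)
Jan 2026–Apr 2026: 35,303 litres + 28,224 litres + 41,128 litres + 24,171 litres = 128,826 litres (under)
Feb 2026–May 2026: 28,224 litres + 41,128 litres + 24,171 litres + 3,629 litres = 97,152 litres (under)
Mar 2026–Jun 2026: 41,128 litres + 24,171 litres + 3,629 litres + 30,312 litres = 99,240 litres (under)
No window exceeds 441,000 litres.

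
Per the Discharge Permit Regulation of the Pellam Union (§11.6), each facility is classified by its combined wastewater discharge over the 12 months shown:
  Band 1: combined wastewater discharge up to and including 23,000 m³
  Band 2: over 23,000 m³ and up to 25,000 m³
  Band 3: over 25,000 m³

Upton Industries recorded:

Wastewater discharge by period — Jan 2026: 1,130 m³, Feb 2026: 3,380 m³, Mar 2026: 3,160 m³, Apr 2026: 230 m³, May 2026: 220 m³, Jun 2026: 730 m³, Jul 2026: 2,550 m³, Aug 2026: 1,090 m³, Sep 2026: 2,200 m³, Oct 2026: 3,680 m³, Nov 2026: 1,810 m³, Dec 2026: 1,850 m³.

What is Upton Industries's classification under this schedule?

Band 1

Combined wastewater discharge: 1,130 m³ + 3,380 m³ + 3,160 m³ + 230 m³ + 220 m³ + 730 m³ + 2,550 m³ + 1,090 m³ + 2,200 m³ + 3,680 m³ + 1,810 m³ + 1,850 m³ = 22,030 m³.
22,030 m³ ≤ 23,000 m³, so Band 1 applies.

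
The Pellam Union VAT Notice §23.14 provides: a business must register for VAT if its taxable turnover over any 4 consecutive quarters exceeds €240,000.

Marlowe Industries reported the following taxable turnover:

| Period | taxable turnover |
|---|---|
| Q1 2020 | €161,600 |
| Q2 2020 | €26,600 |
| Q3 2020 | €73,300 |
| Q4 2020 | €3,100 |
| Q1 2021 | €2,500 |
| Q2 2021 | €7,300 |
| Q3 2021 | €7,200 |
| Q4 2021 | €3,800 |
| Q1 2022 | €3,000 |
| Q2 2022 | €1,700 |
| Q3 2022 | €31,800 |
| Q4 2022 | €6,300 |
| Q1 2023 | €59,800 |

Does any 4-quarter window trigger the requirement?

Q1 2020–Q4 2020: €161,600 + €26,600 + €73,300 + €3,100 = €264,600 (over)
Q2 2020–Q1 2021: €26,600 + €73,300 + €3,100 + €2,500 = €105,500 (under)
Q3 2020–Q2 2021: €73,300 + €3,100 + €2,500 + €7,300 = €86,200 (under)
Q4 2020–Q3 2021: €3,100 + €2,500 + €7,300 + €7,200 = €20,100 (under)
Q1 2021–Q4 2021: €2,500 + €7,300 + €7,200 + €3,800 = €20,800 (under)
Q2 2021–Q1 2022: €7,300 + €7,200 + €3,800 + €3,000 = €21,300 (under)
Q3 2021–Q2 2022: €7,200 + €3,800 + €3,000 + €1,700 = €15,700 (under)
Q4 2021–Q3 2022: €3,800 + €3,000 + €1,700 + €31,800 = €40,300 (under)
Q1 2022–Q4 2022: €3,000 + €1,700 + €31,800 + €6,300 = €42,800 (under)
Q2 2022–Q1 2023: €1,700 + €31,800 + €6,300 + €59,800 = €99,600 (under)
At least one window exceeds €240,000.

Yes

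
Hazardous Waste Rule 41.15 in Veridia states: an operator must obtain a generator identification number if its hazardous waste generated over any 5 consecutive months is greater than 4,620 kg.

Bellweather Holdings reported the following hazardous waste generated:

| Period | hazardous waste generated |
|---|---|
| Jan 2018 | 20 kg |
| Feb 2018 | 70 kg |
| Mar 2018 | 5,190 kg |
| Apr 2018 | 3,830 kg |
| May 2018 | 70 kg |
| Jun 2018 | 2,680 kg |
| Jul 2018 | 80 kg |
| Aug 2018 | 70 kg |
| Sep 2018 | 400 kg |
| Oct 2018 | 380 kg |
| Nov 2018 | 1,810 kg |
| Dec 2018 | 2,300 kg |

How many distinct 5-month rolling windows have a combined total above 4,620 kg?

Jan 2018–May 2018: 20 kg + 70 kg + 5,190 kg + 3,830 kg + 70 kg = 9,180 kg (over)
Feb 2018–Jun 2018: 70 kg + 5,190 kg + 3,830 kg + 70 kg + 2,680 kg = 11,840 kg (over)
Mar 2018–Jul 2018: 5,190 kg + 3,830 kg + 70 kg + 2,680 kg + 80 kg = 11,850 kg (over)
Apr 2018–Aug 2018: 3,830 kg + 70 kg + 2,680 kg + 80 kg + 70 kg = 6,730 kg (over)
May 2018–Sep 2018: 70 kg + 2,680 kg + 80 kg + 70 kg + 400 kg = 3,300 kg (under)
Jun 2018–Oct 2018: 2,680 kg + 80 kg + 70 kg + 400 kg + 380 kg = 3,610 kg (under)
Jul 2018–Nov 2018: 80 kg + 70 kg + 400 kg + 380 kg + 1,810 kg = 2,740 kg (under)
Aug 2018–Dec 2018: 70 kg + 400 kg + 380 kg + 1,810 kg + 2,300 kg = 4,960 kg (over)
5 windows exceed the threshold.

5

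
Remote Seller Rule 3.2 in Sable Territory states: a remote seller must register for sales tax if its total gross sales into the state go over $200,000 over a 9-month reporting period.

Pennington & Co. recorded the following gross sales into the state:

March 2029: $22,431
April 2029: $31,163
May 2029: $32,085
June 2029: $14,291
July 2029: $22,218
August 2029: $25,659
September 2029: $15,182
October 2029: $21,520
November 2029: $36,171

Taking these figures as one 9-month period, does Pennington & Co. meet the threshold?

Yes

Total gross sales into the state: $22,431 + $31,163 + $32,085 + $14,291 + $22,218 + $25,659 + $15,182 + $21,520 + $36,171 = $220,720.
$220,720 > $200,000, so the threshold is exceeded.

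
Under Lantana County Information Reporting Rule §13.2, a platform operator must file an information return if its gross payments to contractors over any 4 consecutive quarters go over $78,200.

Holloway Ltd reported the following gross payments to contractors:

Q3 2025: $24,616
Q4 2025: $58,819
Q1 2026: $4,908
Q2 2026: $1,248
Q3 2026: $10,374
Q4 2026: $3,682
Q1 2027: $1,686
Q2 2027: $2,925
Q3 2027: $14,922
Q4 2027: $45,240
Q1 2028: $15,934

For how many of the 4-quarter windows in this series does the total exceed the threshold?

2

Q3 2025–Q2 2026: $24,616 + $58,819 + $4,908 + $1,248 = $89,591 (over)
Q4 2025–Q3 2026: $58,819 + $4,908 + $1,248 + $10,374 = $75,349 (under)
Q1 2026–Q4 2026: $4,908 + $1,248 + $10,374 + $3,682 = $20,212 (under)
Q2 2026–Q1 2027: $1,248 + $10,374 + $3,682 + $1,686 = $16,990 (under)
Q3 2026–Q2 2027: $10,374 + $3,682 + $1,686 + $2,925 = $18,667 (under)
Q4 2026–Q3 2027: $3,682 + $1,686 + $2,925 + $14,922 = $23,215 (under)
Q1 2027–Q4 2027: $1,686 + $2,925 + $14,922 + $45,240 = $64,773 (under)
Q2 2027–Q1 2028: $2,925 + $14,922 + $45,240 + $15,934 = $79,021 (over)
2 windows exceed the threshold.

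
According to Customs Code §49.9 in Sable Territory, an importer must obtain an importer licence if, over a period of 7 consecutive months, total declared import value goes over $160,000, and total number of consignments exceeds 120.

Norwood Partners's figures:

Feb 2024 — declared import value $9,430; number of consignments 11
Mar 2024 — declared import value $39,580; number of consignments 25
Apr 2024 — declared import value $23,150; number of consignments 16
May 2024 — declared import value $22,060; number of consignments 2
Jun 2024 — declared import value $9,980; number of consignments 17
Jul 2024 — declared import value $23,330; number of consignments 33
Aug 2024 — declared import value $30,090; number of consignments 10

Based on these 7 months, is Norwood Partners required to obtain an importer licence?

Total declared import value: $9,430 + $39,580 + $23,150 + $22,060 + $9,980 + $23,330 + $30,090 = $157,620 (≤ $160,000).
Total number of consignments: 11 + 25 + 16 + 2 + 17 + 33 + 10 = 114 (≤ 120).
The test is 'and': the rule requires both, and at least one is not exceeded.

No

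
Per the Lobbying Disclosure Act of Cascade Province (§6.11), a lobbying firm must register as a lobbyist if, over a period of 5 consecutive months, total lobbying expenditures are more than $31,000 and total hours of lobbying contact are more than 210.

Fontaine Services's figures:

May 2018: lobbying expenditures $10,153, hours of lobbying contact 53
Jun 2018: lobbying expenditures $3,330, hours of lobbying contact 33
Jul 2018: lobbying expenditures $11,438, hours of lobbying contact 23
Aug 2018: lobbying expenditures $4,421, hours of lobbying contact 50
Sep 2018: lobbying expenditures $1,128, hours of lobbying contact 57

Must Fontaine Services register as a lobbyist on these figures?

Total lobbying expenditures: $10,153 + $3,330 + $11,438 + $4,421 + $1,128 = $30,470 (≤ $31,000).
Total hours of lobbying contact: 53 + 33 + 23 + 50 + 57 = 216 (> 210).
The test is 'and': the rule requires both, and at least one is not exceeded.

No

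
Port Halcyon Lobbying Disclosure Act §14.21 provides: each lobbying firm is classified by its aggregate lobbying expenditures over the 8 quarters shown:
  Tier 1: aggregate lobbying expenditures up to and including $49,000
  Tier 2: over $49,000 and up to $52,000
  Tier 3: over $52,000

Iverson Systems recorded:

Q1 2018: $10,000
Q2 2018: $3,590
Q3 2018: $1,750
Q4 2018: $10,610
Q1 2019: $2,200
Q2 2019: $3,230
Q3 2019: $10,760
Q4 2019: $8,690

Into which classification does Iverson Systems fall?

Aggregate lobbying expenditures: $10,000 + $3,590 + $1,750 + $10,610 + $2,200 + $3,230 + $10,760 + $8,690 = $50,830.
$49,000 < $50,830 ≤ $52,000, so Tier 2 applies.

Tier 2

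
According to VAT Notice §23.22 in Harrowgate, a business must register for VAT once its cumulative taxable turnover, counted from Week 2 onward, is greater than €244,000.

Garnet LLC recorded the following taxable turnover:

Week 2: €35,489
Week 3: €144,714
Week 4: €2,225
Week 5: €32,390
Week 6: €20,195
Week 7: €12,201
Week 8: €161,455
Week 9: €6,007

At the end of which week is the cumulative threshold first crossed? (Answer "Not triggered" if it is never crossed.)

Week 7

Through Week 2: €35,489
Through Week 3: €180,203
Through Week 4: €182,428
Through Week 5: €214,818
Through Week 6: €235,013
Through Week 7: €247,214 ← exceeds threshold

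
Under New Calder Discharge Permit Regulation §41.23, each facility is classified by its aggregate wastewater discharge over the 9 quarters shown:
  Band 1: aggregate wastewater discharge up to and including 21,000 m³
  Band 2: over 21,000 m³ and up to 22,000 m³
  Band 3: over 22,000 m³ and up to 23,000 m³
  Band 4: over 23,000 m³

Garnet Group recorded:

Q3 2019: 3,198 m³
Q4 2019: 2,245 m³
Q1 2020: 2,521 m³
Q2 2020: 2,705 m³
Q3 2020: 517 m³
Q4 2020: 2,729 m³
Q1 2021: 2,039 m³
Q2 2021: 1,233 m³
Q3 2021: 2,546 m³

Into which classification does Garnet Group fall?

Aggregate wastewater discharge: 3,198 m³ + 2,245 m³ + 2,521 m³ + 2,705 m³ + 517 m³ + 2,729 m³ + 2,039 m³ + 1,233 m³ + 2,546 m³ = 19,733 m³.
19,733 m³ ≤ 21,000 m³, so Band 1 applies.

Band 1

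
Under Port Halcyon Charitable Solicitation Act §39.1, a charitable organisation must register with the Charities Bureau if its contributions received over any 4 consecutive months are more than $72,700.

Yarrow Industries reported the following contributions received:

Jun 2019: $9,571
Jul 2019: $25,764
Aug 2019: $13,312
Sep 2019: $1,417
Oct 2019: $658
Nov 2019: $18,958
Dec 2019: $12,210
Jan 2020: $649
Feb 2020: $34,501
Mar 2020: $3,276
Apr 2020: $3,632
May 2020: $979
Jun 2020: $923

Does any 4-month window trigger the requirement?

Jun 2019–Sep 2019: $9,571 + $25,764 + $13,312 + $1,417 = $50,064 (under)
Jul 2019–Oct 2019: $25,764 + $13,312 + $1,417 + $658 = $41,151 (under)
Aug 2019–Nov 2019: $13,312 + $1,417 + $658 + $18,958 = $34,345 (under)
Sep 2019–Dec 2019: $1,417 + $658 + $18,958 + $12,210 = $33,243 (under)
Oct 2019–Jan 2020: $658 + $18,958 + $12,210 + $649 = $32,475 (under)
Nov 2019–Feb 2020: $18,958 + $12,210 + $649 + $34,501 = $66,318 (under)
Dec 2019–Mar 2020: $12,210 + $649 + $34,501 + $3,276 = $50,636 (under)
Jan 2020–Apr 2020: $649 + $34,501 + $3,276 + $3,632 = $42,058 (under)
Feb 2020–May 2020: $34,501 + $3,276 + $3,632 + $979 = $42,388 (under)
Mar 2020–Jun 2020: $3,276 + $3,632 + $979 + $923 = $8,810 (under)
No window exceeds $72,700.

No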